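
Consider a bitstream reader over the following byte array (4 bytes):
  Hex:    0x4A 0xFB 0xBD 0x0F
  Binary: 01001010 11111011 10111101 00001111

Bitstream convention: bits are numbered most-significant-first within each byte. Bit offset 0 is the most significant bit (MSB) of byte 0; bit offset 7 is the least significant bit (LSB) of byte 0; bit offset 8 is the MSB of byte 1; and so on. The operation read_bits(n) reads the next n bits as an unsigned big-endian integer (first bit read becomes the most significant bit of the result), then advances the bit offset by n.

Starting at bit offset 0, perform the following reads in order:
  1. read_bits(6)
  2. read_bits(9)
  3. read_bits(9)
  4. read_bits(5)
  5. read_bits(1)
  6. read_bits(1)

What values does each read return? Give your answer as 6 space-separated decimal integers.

Read 1: bits[0:6] width=6 -> value=18 (bin 010010); offset now 6 = byte 0 bit 6; 26 bits remain
Read 2: bits[6:15] width=9 -> value=381 (bin 101111101); offset now 15 = byte 1 bit 7; 17 bits remain
Read 3: bits[15:24] width=9 -> value=445 (bin 110111101); offset now 24 = byte 3 bit 0; 8 bits remain
Read 4: bits[24:29] width=5 -> value=1 (bin 00001); offset now 29 = byte 3 bit 5; 3 bits remain
Read 5: bits[29:30] width=1 -> value=1 (bin 1); offset now 30 = byte 3 bit 6; 2 bits remain
Read 6: bits[30:31] width=1 -> value=1 (bin 1); offset now 31 = byte 3 bit 7; 1 bits remain

Answer: 18 381 445 1 1 1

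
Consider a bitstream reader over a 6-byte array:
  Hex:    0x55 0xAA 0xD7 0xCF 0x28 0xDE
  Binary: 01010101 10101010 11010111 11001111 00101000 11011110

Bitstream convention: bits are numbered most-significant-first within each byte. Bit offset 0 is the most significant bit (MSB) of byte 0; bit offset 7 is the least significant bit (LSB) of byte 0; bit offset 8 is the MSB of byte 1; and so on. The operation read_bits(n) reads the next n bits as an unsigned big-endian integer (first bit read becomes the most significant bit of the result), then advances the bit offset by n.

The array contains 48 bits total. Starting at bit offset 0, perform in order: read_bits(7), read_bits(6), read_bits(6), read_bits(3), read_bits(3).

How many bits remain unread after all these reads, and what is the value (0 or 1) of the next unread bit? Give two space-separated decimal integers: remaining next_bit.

Read 1: bits[0:7] width=7 -> value=42 (bin 0101010); offset now 7 = byte 0 bit 7; 41 bits remain
Read 2: bits[7:13] width=6 -> value=53 (bin 110101); offset now 13 = byte 1 bit 5; 35 bits remain
Read 3: bits[13:19] width=6 -> value=22 (bin 010110); offset now 19 = byte 2 bit 3; 29 bits remain
Read 4: bits[19:22] width=3 -> value=5 (bin 101); offset now 22 = byte 2 bit 6; 26 bits remain
Read 5: bits[22:25] width=3 -> value=7 (bin 111); offset now 25 = byte 3 bit 1; 23 bits remain

Answer: 23 1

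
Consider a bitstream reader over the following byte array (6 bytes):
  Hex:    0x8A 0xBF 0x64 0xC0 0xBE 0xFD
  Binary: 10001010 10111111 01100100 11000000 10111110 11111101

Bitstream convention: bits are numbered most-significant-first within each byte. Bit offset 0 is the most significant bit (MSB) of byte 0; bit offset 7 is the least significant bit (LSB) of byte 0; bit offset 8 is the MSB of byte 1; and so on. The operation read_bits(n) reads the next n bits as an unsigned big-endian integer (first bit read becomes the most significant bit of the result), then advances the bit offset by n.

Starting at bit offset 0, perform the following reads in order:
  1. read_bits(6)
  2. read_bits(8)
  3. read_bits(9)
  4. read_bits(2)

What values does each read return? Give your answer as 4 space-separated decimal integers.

Read 1: bits[0:6] width=6 -> value=34 (bin 100010); offset now 6 = byte 0 bit 6; 42 bits remain
Read 2: bits[6:14] width=8 -> value=175 (bin 10101111); offset now 14 = byte 1 bit 6; 34 bits remain
Read 3: bits[14:23] width=9 -> value=434 (bin 110110010); offset now 23 = byte 2 bit 7; 25 bits remain
Read 4: bits[23:25] width=2 -> value=1 (bin 01); offset now 25 = byte 3 bit 1; 23 bits remain

Answer: 34 175 434 1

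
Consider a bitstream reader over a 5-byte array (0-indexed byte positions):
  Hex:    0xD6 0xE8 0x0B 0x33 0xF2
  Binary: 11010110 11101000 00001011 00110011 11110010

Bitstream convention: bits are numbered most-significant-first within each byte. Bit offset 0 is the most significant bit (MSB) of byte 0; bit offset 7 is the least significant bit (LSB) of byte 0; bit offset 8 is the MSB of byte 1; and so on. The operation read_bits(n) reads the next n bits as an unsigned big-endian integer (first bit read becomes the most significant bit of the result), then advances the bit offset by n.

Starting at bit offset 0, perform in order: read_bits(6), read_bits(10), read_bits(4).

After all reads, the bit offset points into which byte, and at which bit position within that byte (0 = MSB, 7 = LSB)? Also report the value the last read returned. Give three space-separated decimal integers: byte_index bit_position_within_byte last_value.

Answer: 2 4 0

Derivation:
Read 1: bits[0:6] width=6 -> value=53 (bin 110101); offset now 6 = byte 0 bit 6; 34 bits remain
Read 2: bits[6:16] width=10 -> value=744 (bin 1011101000); offset now 16 = byte 2 bit 0; 24 bits remain
Read 3: bits[16:20] width=4 -> value=0 (bin 0000); offset now 20 = byte 2 bit 4; 20 bits remain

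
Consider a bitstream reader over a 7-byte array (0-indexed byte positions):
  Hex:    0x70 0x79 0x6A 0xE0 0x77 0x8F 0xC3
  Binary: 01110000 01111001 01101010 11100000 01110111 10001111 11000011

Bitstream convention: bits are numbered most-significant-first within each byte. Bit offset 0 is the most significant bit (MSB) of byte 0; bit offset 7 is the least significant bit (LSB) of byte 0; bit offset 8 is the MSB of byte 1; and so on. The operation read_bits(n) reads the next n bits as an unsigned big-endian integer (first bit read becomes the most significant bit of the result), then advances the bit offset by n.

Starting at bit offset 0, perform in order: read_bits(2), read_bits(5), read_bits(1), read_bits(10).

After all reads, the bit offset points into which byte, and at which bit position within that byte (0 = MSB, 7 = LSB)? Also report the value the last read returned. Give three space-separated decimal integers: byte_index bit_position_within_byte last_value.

Answer: 2 2 485

Derivation:
Read 1: bits[0:2] width=2 -> value=1 (bin 01); offset now 2 = byte 0 bit 2; 54 bits remain
Read 2: bits[2:7] width=5 -> value=24 (bin 11000); offset now 7 = byte 0 bit 7; 49 bits remain
Read 3: bits[7:8] width=1 -> value=0 (bin 0); offset now 8 = byte 1 bit 0; 48 bits remain
Read 4: bits[8:18] width=10 -> value=485 (bin 0111100101); offset now 18 = byte 2 bit 2; 38 bits remain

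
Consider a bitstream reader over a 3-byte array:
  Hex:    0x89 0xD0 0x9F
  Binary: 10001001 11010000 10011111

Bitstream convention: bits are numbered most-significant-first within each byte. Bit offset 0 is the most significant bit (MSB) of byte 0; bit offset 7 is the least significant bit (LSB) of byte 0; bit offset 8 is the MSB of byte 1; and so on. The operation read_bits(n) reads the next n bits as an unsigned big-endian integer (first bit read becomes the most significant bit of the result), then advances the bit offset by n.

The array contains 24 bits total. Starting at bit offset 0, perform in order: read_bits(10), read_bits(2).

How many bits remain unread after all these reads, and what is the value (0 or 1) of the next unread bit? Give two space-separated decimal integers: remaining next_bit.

Read 1: bits[0:10] width=10 -> value=551 (bin 1000100111); offset now 10 = byte 1 bit 2; 14 bits remain
Read 2: bits[10:12] width=2 -> value=1 (bin 01); offset now 12 = byte 1 bit 4; 12 bits remain

Answer: 12 0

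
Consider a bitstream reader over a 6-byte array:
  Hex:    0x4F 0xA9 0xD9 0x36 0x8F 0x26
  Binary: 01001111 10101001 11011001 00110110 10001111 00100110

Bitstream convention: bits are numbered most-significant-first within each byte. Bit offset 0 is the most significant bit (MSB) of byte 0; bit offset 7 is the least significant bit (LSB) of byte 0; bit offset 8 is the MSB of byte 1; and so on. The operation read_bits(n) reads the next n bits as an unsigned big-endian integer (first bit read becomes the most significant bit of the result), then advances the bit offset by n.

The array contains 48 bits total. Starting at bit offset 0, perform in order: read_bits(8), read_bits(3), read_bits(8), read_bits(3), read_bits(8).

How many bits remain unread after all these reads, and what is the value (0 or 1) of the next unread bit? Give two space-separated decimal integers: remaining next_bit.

Read 1: bits[0:8] width=8 -> value=79 (bin 01001111); offset now 8 = byte 1 bit 0; 40 bits remain
Read 2: bits[8:11] width=3 -> value=5 (bin 101); offset now 11 = byte 1 bit 3; 37 bits remain
Read 3: bits[11:19] width=8 -> value=78 (bin 01001110); offset now 19 = byte 2 bit 3; 29 bits remain
Read 4: bits[19:22] width=3 -> value=6 (bin 110); offset now 22 = byte 2 bit 6; 26 bits remain
Read 5: bits[22:30] width=8 -> value=77 (bin 01001101); offset now 30 = byte 3 bit 6; 18 bits remain

Answer: 18 1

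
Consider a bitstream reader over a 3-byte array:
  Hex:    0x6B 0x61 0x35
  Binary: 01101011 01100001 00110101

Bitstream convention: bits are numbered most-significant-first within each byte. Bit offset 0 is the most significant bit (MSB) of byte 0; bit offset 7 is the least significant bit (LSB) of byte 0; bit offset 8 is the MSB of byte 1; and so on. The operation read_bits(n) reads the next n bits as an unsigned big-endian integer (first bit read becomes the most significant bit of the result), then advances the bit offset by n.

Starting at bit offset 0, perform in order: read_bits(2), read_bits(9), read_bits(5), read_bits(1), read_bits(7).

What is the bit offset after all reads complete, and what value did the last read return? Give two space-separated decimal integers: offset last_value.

Answer: 24 53

Derivation:
Read 1: bits[0:2] width=2 -> value=1 (bin 01); offset now 2 = byte 0 bit 2; 22 bits remain
Read 2: bits[2:11] width=9 -> value=347 (bin 101011011); offset now 11 = byte 1 bit 3; 13 bits remain
Read 3: bits[11:16] width=5 -> value=1 (bin 00001); offset now 16 = byte 2 bit 0; 8 bits remain
Read 4: bits[16:17] width=1 -> value=0 (bin 0); offset now 17 = byte 2 bit 1; 7 bits remain
Read 5: bits[17:24] width=7 -> value=53 (bin 0110101); offset now 24 = byte 3 bit 0; 0 bits remain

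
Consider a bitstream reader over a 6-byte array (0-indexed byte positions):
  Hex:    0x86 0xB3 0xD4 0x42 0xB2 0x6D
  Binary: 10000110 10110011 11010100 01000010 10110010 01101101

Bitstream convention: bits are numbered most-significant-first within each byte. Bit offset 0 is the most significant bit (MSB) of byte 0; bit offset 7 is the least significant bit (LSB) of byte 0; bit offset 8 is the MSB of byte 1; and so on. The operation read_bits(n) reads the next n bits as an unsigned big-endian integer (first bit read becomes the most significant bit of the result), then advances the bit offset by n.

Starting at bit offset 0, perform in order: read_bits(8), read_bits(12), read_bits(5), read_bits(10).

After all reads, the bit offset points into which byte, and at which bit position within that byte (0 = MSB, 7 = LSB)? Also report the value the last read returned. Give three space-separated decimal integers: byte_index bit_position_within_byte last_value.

Read 1: bits[0:8] width=8 -> value=134 (bin 10000110); offset now 8 = byte 1 bit 0; 40 bits remain
Read 2: bits[8:20] width=12 -> value=2877 (bin 101100111101); offset now 20 = byte 2 bit 4; 28 bits remain
Read 3: bits[20:25] width=5 -> value=8 (bin 01000); offset now 25 = byte 3 bit 1; 23 bits remain
Read 4: bits[25:35] width=10 -> value=533 (bin 1000010101); offset now 35 = byte 4 bit 3; 13 bits remain

Answer: 4 3 533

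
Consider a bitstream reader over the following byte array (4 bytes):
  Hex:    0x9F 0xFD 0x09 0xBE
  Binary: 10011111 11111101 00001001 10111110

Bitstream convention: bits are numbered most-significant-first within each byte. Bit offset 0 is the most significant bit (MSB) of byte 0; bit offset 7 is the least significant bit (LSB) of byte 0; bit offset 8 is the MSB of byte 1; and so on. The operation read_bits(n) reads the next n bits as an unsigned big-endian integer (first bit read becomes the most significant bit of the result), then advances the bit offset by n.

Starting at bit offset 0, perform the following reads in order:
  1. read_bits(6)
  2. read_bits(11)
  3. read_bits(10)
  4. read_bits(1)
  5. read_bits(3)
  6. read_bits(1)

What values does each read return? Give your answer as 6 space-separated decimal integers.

Read 1: bits[0:6] width=6 -> value=39 (bin 100111); offset now 6 = byte 0 bit 6; 26 bits remain
Read 2: bits[6:17] width=11 -> value=2042 (bin 11111111010); offset now 17 = byte 2 bit 1; 15 bits remain
Read 3: bits[17:27] width=10 -> value=77 (bin 0001001101); offset now 27 = byte 3 bit 3; 5 bits remain
Read 4: bits[27:28] width=1 -> value=1 (bin 1); offset now 28 = byte 3 bit 4; 4 bits remain
Read 5: bits[28:31] width=3 -> value=7 (bin 111); offset now 31 = byte 3 bit 7; 1 bits remain
Read 6: bits[31:32] width=1 -> value=0 (bin 0); offset now 32 = byte 4 bit 0; 0 bits remain

Answer: 39 2042 77 1 7 0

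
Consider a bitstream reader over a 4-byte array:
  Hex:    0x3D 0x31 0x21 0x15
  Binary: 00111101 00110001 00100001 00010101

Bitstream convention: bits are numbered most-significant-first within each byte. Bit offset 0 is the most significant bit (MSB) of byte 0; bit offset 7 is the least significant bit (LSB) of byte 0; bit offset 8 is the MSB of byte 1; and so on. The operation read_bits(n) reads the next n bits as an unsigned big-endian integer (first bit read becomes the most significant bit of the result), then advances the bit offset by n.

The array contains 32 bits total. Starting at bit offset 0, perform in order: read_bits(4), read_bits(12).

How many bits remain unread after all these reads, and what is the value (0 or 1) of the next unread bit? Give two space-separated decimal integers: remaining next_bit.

Read 1: bits[0:4] width=4 -> value=3 (bin 0011); offset now 4 = byte 0 bit 4; 28 bits remain
Read 2: bits[4:16] width=12 -> value=3377 (bin 110100110001); offset now 16 = byte 2 bit 0; 16 bits remain

Answer: 16 0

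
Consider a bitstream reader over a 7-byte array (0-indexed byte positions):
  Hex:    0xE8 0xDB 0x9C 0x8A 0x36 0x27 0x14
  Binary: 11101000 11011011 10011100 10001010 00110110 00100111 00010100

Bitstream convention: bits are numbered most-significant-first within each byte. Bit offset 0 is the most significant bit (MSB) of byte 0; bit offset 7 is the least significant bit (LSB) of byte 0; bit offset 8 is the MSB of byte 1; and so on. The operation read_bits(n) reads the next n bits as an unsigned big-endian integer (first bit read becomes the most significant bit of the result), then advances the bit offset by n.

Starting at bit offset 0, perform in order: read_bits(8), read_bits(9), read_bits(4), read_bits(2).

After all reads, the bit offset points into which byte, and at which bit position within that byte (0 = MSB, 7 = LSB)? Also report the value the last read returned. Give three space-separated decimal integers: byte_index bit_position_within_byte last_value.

Answer: 2 7 2

Derivation:
Read 1: bits[0:8] width=8 -> value=232 (bin 11101000); offset now 8 = byte 1 bit 0; 48 bits remain
Read 2: bits[8:17] width=9 -> value=439 (bin 110110111); offset now 17 = byte 2 bit 1; 39 bits remain
Read 3: bits[17:21] width=4 -> value=3 (bin 0011); offset now 21 = byte 2 bit 5; 35 bits remain
Read 4: bits[21:23] width=2 -> value=2 (bin 10); offset now 23 = byte 2 bit 7; 33 bits remain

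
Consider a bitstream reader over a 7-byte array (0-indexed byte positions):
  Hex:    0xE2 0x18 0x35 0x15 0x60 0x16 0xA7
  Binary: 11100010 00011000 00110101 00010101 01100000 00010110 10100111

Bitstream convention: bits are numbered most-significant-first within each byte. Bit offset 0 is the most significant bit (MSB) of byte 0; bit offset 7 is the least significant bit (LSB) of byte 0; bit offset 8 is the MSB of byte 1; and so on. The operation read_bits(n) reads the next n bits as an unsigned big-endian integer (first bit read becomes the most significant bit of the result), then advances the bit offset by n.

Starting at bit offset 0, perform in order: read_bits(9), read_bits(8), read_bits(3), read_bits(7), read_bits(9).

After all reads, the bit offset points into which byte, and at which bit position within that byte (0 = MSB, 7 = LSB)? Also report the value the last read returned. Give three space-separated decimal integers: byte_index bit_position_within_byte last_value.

Answer: 4 4 342

Derivation:
Read 1: bits[0:9] width=9 -> value=452 (bin 111000100); offset now 9 = byte 1 bit 1; 47 bits remain
Read 2: bits[9:17] width=8 -> value=48 (bin 00110000); offset now 17 = byte 2 bit 1; 39 bits remain
Read 3: bits[17:20] width=3 -> value=3 (bin 011); offset now 20 = byte 2 bit 4; 36 bits remain
Read 4: bits[20:27] width=7 -> value=40 (bin 0101000); offset now 27 = byte 3 bit 3; 29 bits remain
Read 5: bits[27:36] width=9 -> value=342 (bin 101010110); offset now 36 = byte 4 bit 4; 20 bits remain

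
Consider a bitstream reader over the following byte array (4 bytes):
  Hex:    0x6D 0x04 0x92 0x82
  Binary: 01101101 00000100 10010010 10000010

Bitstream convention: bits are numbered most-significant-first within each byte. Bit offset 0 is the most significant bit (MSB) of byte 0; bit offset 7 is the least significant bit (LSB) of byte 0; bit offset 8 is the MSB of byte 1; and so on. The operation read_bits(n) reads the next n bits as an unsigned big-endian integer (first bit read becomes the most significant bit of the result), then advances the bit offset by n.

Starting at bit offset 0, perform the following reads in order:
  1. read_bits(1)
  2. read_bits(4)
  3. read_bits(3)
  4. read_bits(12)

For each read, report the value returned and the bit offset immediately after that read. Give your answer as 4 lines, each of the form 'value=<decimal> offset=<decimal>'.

Read 1: bits[0:1] width=1 -> value=0 (bin 0); offset now 1 = byte 0 bit 1; 31 bits remain
Read 2: bits[1:5] width=4 -> value=13 (bin 1101); offset now 5 = byte 0 bit 5; 27 bits remain
Read 3: bits[5:8] width=3 -> value=5 (bin 101); offset now 8 = byte 1 bit 0; 24 bits remain
Read 4: bits[8:20] width=12 -> value=73 (bin 000001001001); offset now 20 = byte 2 bit 4; 12 bits remain

Answer: value=0 offset=1
value=13 offset=5
value=5 offset=8
value=73 offset=20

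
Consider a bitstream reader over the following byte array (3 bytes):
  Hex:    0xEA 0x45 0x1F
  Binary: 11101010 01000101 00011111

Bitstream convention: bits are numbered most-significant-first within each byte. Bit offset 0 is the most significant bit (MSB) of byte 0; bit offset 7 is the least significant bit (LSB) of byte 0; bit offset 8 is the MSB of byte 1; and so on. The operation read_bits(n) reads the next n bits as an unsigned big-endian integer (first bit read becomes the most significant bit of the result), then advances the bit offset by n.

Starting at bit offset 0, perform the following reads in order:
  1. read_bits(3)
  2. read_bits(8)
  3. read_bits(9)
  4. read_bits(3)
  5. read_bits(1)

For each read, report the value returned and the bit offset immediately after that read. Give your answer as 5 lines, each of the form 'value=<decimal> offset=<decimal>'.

Answer: value=7 offset=3
value=82 offset=11
value=81 offset=20
value=7 offset=23
value=1 offset=24

Derivation:
Read 1: bits[0:3] width=3 -> value=7 (bin 111); offset now 3 = byte 0 bit 3; 21 bits remain
Read 2: bits[3:11] width=8 -> value=82 (bin 01010010); offset now 11 = byte 1 bit 3; 13 bits remain
Read 3: bits[11:20] width=9 -> value=81 (bin 001010001); offset now 20 = byte 2 bit 4; 4 bits remain
Read 4: bits[20:23] width=3 -> value=7 (bin 111); offset now 23 = byte 2 bit 7; 1 bits remain
Read 5: bits[23:24] width=1 -> value=1 (bin 1); offset now 24 = byte 3 bit 0; 0 bits remain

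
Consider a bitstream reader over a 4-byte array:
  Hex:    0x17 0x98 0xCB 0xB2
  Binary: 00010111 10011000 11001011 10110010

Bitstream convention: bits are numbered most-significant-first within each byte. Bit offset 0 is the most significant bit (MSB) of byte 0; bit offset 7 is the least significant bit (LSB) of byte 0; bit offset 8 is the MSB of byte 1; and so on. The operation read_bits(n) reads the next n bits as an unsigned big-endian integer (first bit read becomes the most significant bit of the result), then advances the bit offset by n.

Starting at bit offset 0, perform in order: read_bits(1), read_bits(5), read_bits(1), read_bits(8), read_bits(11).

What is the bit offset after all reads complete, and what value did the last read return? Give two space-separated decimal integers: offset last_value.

Read 1: bits[0:1] width=1 -> value=0 (bin 0); offset now 1 = byte 0 bit 1; 31 bits remain
Read 2: bits[1:6] width=5 -> value=5 (bin 00101); offset now 6 = byte 0 bit 6; 26 bits remain
Read 3: bits[6:7] width=1 -> value=1 (bin 1); offset now 7 = byte 0 bit 7; 25 bits remain
Read 4: bits[7:15] width=8 -> value=204 (bin 11001100); offset now 15 = byte 1 bit 7; 17 bits remain
Read 5: bits[15:26] width=11 -> value=814 (bin 01100101110); offset now 26 = byte 3 bit 2; 6 bits remain

Answer: 26 814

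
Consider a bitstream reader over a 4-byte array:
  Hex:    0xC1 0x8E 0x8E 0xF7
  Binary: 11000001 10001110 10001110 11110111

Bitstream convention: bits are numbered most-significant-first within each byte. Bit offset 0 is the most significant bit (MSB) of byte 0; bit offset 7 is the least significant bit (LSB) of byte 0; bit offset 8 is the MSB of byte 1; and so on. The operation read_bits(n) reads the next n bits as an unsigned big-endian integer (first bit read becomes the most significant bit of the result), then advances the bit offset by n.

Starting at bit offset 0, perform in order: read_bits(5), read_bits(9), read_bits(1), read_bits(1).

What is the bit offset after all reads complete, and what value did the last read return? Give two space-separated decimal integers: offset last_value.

Read 1: bits[0:5] width=5 -> value=24 (bin 11000); offset now 5 = byte 0 bit 5; 27 bits remain
Read 2: bits[5:14] width=9 -> value=99 (bin 001100011); offset now 14 = byte 1 bit 6; 18 bits remain
Read 3: bits[14:15] width=1 -> value=1 (bin 1); offset now 15 = byte 1 bit 7; 17 bits remain
Read 4: bits[15:16] width=1 -> value=0 (bin 0); offset now 16 = byte 2 bit 0; 16 bits remain

Answer: 16 0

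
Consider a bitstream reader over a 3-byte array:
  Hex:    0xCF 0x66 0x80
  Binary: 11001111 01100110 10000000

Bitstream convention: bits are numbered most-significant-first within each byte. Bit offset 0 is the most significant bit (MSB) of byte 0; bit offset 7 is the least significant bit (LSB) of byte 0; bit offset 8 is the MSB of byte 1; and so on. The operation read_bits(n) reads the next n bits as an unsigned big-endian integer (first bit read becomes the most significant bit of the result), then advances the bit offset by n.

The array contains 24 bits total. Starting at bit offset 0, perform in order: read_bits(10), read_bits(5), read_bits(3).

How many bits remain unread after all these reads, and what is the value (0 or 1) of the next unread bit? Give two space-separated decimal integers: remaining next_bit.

Read 1: bits[0:10] width=10 -> value=829 (bin 1100111101); offset now 10 = byte 1 bit 2; 14 bits remain
Read 2: bits[10:15] width=5 -> value=19 (bin 10011); offset now 15 = byte 1 bit 7; 9 bits remain
Read 3: bits[15:18] width=3 -> value=2 (bin 010); offset now 18 = byte 2 bit 2; 6 bits remain

Answer: 6 0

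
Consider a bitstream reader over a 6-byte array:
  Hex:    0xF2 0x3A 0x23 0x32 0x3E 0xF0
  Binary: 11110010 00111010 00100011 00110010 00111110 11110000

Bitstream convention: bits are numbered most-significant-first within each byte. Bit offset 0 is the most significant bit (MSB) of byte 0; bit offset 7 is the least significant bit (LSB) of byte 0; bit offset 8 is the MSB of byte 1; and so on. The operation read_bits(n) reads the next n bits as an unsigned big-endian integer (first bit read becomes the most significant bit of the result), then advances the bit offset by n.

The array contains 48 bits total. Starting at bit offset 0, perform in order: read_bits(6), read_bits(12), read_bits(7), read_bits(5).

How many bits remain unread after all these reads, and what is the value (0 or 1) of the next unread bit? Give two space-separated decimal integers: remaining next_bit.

Answer: 18 1

Derivation:
Read 1: bits[0:6] width=6 -> value=60 (bin 111100); offset now 6 = byte 0 bit 6; 42 bits remain
Read 2: bits[6:18] width=12 -> value=2280 (bin 100011101000); offset now 18 = byte 2 bit 2; 30 bits remain
Read 3: bits[18:25] width=7 -> value=70 (bin 1000110); offset now 25 = byte 3 bit 1; 23 bits remain
Read 4: bits[25:30] width=5 -> value=12 (bin 01100); offset now 30 = byte 3 bit 6; 18 bits remain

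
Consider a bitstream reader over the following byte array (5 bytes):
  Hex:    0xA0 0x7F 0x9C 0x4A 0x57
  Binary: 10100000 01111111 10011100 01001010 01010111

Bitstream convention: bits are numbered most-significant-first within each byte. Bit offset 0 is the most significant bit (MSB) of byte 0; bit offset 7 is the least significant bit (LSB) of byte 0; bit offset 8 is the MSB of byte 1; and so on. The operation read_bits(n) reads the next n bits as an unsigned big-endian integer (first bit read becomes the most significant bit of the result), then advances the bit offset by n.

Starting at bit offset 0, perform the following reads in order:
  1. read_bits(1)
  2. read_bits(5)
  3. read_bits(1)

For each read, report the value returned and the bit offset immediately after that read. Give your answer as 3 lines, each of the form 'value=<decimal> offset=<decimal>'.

Answer: value=1 offset=1
value=8 offset=6
value=0 offset=7

Derivation:
Read 1: bits[0:1] width=1 -> value=1 (bin 1); offset now 1 = byte 0 bit 1; 39 bits remain
Read 2: bits[1:6] width=5 -> value=8 (bin 01000); offset now 6 = byte 0 bit 6; 34 bits remain
Read 3: bits[6:7] width=1 -> value=0 (bin 0); offset now 7 = byte 0 bit 7; 33 bits remain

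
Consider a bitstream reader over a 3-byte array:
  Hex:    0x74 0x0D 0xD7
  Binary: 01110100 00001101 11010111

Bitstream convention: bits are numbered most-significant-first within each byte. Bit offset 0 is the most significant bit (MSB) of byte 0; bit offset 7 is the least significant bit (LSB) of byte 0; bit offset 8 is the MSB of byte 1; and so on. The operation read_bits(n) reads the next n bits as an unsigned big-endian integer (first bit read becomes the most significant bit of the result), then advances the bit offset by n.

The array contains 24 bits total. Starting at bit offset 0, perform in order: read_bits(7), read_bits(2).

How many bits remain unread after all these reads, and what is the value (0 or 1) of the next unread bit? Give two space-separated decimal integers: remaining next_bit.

Answer: 15 0

Derivation:
Read 1: bits[0:7] width=7 -> value=58 (bin 0111010); offset now 7 = byte 0 bit 7; 17 bits remain
Read 2: bits[7:9] width=2 -> value=0 (bin 00); offset now 9 = byte 1 bit 1; 15 bits remain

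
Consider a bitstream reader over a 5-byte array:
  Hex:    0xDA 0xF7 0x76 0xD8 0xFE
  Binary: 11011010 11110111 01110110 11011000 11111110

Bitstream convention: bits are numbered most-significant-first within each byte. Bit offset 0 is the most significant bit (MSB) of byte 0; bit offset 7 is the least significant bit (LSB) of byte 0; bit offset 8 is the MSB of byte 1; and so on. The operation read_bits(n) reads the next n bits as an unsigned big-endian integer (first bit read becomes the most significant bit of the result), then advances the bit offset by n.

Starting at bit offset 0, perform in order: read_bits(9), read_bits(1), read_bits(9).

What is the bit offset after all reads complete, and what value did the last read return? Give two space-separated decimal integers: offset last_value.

Read 1: bits[0:9] width=9 -> value=437 (bin 110110101); offset now 9 = byte 1 bit 1; 31 bits remain
Read 2: bits[9:10] width=1 -> value=1 (bin 1); offset now 10 = byte 1 bit 2; 30 bits remain
Read 3: bits[10:19] width=9 -> value=443 (bin 110111011); offset now 19 = byte 2 bit 3; 21 bits remain

Answer: 19 443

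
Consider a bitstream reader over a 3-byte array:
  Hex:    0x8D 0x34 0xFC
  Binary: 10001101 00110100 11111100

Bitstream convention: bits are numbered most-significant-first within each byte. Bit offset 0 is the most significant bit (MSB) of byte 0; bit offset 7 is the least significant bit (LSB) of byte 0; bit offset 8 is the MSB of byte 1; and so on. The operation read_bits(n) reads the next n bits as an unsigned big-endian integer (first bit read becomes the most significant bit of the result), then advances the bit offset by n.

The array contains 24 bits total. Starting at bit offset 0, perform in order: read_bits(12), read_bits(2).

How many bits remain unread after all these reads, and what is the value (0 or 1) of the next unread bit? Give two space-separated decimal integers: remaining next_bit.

Answer: 10 0

Derivation:
Read 1: bits[0:12] width=12 -> value=2259 (bin 100011010011); offset now 12 = byte 1 bit 4; 12 bits remain
Read 2: bits[12:14] width=2 -> value=1 (bin 01); offset now 14 = byte 1 bit 6; 10 bits remain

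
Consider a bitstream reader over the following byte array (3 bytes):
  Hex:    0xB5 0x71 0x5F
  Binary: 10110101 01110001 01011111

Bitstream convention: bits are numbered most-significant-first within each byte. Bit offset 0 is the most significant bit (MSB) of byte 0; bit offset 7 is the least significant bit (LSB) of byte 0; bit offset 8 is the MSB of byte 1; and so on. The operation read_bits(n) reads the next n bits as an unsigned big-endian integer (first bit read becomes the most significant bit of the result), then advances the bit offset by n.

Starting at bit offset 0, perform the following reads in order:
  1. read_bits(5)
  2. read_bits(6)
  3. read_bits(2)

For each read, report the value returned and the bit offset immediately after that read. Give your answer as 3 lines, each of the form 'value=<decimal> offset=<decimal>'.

Read 1: bits[0:5] width=5 -> value=22 (bin 10110); offset now 5 = byte 0 bit 5; 19 bits remain
Read 2: bits[5:11] width=6 -> value=43 (bin 101011); offset now 11 = byte 1 bit 3; 13 bits remain
Read 3: bits[11:13] width=2 -> value=2 (bin 10); offset now 13 = byte 1 bit 5; 11 bits remain

Answer: value=22 offset=5
value=43 offset=11
value=2 offset=13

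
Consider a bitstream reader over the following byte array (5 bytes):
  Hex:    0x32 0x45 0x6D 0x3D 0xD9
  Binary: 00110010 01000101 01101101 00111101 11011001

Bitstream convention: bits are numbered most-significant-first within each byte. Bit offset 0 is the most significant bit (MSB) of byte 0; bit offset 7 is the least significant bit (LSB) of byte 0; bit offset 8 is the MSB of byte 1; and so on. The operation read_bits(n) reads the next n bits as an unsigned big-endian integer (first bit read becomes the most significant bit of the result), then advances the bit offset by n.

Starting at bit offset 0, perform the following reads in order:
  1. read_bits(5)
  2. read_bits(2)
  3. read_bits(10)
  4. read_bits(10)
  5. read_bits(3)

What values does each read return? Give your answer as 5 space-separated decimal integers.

Read 1: bits[0:5] width=5 -> value=6 (bin 00110); offset now 5 = byte 0 bit 5; 35 bits remain
Read 2: bits[5:7] width=2 -> value=1 (bin 01); offset now 7 = byte 0 bit 7; 33 bits remain
Read 3: bits[7:17] width=10 -> value=138 (bin 0010001010); offset now 17 = byte 2 bit 1; 23 bits remain
Read 4: bits[17:27] width=10 -> value=873 (bin 1101101001); offset now 27 = byte 3 bit 3; 13 bits remain
Read 5: bits[27:30] width=3 -> value=7 (bin 111); offset now 30 = byte 3 bit 6; 10 bits remain

Answer: 6 1 138 873 7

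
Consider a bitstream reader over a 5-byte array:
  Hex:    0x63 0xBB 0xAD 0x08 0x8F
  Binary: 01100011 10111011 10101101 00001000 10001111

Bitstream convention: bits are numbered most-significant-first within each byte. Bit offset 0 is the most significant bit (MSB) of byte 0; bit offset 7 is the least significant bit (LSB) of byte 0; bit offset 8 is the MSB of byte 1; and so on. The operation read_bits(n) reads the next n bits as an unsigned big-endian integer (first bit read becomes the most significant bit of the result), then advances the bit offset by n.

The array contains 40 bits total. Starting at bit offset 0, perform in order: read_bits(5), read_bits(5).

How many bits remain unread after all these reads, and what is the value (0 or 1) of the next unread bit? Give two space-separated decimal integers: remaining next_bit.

Answer: 30 1

Derivation:
Read 1: bits[0:5] width=5 -> value=12 (bin 01100); offset now 5 = byte 0 bit 5; 35 bits remain
Read 2: bits[5:10] width=5 -> value=14 (bin 01110); offset now 10 = byte 1 bit 2; 30 bits remain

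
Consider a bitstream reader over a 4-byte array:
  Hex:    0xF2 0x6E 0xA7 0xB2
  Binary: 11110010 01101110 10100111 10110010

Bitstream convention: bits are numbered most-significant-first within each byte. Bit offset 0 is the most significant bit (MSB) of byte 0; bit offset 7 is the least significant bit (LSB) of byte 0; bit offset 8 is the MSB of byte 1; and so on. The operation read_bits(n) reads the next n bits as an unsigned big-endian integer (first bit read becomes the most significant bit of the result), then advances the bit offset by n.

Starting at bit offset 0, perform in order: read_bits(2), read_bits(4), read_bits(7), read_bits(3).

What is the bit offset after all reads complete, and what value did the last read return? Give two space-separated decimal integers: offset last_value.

Read 1: bits[0:2] width=2 -> value=3 (bin 11); offset now 2 = byte 0 bit 2; 30 bits remain
Read 2: bits[2:6] width=4 -> value=12 (bin 1100); offset now 6 = byte 0 bit 6; 26 bits remain
Read 3: bits[6:13] width=7 -> value=77 (bin 1001101); offset now 13 = byte 1 bit 5; 19 bits remain
Read 4: bits[13:16] width=3 -> value=6 (bin 110); offset now 16 = byte 2 bit 0; 16 bits remain

Answer: 16 6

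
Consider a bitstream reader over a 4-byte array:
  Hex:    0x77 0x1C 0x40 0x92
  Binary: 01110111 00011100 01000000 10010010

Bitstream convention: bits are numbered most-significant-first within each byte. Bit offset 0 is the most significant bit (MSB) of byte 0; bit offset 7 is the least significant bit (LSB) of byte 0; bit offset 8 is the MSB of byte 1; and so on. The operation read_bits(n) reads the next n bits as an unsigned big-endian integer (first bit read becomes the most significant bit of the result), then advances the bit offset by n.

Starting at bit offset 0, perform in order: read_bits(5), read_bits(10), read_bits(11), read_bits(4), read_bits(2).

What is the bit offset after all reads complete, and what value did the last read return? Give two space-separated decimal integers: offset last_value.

Read 1: bits[0:5] width=5 -> value=14 (bin 01110); offset now 5 = byte 0 bit 5; 27 bits remain
Read 2: bits[5:15] width=10 -> value=910 (bin 1110001110); offset now 15 = byte 1 bit 7; 17 bits remain
Read 3: bits[15:26] width=11 -> value=258 (bin 00100000010); offset now 26 = byte 3 bit 2; 6 bits remain
Read 4: bits[26:30] width=4 -> value=4 (bin 0100); offset now 30 = byte 3 bit 6; 2 bits remain
Read 5: bits[30:32] width=2 -> value=2 (bin 10); offset now 32 = byte 4 bit 0; 0 bits remain

Answer: 32 2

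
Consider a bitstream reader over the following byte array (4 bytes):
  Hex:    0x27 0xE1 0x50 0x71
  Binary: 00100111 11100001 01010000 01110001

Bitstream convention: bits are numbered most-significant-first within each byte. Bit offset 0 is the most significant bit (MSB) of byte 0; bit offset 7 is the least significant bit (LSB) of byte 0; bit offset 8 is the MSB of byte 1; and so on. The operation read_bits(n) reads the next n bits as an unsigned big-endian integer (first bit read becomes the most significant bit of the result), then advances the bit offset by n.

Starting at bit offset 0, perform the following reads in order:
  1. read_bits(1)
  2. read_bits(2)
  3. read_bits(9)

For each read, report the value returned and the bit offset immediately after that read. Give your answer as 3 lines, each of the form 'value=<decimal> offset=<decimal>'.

Read 1: bits[0:1] width=1 -> value=0 (bin 0); offset now 1 = byte 0 bit 1; 31 bits remain
Read 2: bits[1:3] width=2 -> value=1 (bin 01); offset now 3 = byte 0 bit 3; 29 bits remain
Read 3: bits[3:12] width=9 -> value=126 (bin 001111110); offset now 12 = byte 1 bit 4; 20 bits remain

Answer: value=0 offset=1
value=1 offset=3
value=126 offset=12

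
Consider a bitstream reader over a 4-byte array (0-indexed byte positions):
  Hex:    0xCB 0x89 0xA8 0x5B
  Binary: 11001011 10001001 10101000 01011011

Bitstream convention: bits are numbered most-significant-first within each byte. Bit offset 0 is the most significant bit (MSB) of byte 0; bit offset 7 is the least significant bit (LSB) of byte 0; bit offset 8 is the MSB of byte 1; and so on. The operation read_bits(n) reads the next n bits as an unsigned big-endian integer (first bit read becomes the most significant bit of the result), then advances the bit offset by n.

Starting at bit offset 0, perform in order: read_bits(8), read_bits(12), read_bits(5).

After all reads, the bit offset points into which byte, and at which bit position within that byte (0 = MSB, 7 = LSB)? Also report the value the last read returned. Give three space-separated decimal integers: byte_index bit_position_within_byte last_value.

Read 1: bits[0:8] width=8 -> value=203 (bin 11001011); offset now 8 = byte 1 bit 0; 24 bits remain
Read 2: bits[8:20] width=12 -> value=2202 (bin 100010011010); offset now 20 = byte 2 bit 4; 12 bits remain
Read 3: bits[20:25] width=5 -> value=16 (bin 10000); offset now 25 = byte 3 bit 1; 7 bits remain

Answer: 3 1 16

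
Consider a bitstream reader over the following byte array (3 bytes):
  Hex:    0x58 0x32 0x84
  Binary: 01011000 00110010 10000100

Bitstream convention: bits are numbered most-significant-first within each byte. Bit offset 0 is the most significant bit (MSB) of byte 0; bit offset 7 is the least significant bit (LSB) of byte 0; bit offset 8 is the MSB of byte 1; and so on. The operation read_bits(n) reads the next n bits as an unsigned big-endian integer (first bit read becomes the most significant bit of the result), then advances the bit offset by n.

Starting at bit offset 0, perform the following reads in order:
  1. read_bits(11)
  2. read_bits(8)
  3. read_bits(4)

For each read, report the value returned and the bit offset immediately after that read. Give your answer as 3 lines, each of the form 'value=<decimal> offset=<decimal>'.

Read 1: bits[0:11] width=11 -> value=705 (bin 01011000001); offset now 11 = byte 1 bit 3; 13 bits remain
Read 2: bits[11:19] width=8 -> value=148 (bin 10010100); offset now 19 = byte 2 bit 3; 5 bits remain
Read 3: bits[19:23] width=4 -> value=2 (bin 0010); offset now 23 = byte 2 bit 7; 1 bits remain

Answer: value=705 offset=11
value=148 offset=19
value=2 offset=23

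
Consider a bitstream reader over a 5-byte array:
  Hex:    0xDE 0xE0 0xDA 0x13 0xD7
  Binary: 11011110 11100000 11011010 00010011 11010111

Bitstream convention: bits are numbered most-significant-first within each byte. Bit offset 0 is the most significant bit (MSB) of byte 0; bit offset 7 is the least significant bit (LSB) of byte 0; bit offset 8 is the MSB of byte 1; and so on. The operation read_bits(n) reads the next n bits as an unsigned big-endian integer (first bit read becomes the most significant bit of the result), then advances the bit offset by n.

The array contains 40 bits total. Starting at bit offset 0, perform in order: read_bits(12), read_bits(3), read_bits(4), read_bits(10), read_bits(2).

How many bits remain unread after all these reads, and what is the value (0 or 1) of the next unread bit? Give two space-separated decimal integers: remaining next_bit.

Read 1: bits[0:12] width=12 -> value=3566 (bin 110111101110); offset now 12 = byte 1 bit 4; 28 bits remain
Read 2: bits[12:15] width=3 -> value=0 (bin 000); offset now 15 = byte 1 bit 7; 25 bits remain
Read 3: bits[15:19] width=4 -> value=6 (bin 0110); offset now 19 = byte 2 bit 3; 21 bits remain
Read 4: bits[19:29] width=10 -> value=834 (bin 1101000010); offset now 29 = byte 3 bit 5; 11 bits remain
Read 5: bits[29:31] width=2 -> value=1 (bin 01); offset now 31 = byte 3 bit 7; 9 bits remain

Answer: 9 1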